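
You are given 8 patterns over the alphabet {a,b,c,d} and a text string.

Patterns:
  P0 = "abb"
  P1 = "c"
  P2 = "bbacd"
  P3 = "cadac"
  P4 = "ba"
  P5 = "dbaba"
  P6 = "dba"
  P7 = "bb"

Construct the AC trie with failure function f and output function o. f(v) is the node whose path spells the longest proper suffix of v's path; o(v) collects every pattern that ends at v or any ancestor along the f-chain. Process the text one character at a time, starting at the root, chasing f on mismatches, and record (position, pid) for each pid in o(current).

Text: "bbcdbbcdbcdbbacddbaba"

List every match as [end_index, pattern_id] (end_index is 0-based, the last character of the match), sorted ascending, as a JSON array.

Build automaton:
Trie nodes:
  n0 'ε': a→1 b→5 c→4 d→15
  n1 'a': b→2
  n2 'ab': b→3
  n3 'abb': ·  [P0 ends]
  n4 'c': a→10  [P1 ends]
  n5 'b': a→14 b→6
  n6 'bb': a→7  [P7 ends]
  n7 'bba': c→8
  n8 'bbac': d→9
  n9 'bbacd': ·  [P2 ends]
  n10 'ca': d→11
  n11 'cad': a→12
  n12 'cada': c→13
  n13 'cadac': ·  [P3 ends]
  n14 'ba': ·  [P4 ends]
  n15 'd': b→16
  n16 'db': a→17
  n17 'dba': b→18  [P6 ends]
  n18 'dbab': a→19
  n19 'dbaba': ·  [P5 ends]

Failure links (BFS by depth):
  fail(1) 'a': from fail(0)=0 chase 'a': 0 ⇒ 0;  out=∅∪out(0)=∅
  fail(4) 'c': from fail(0)=0 chase 'c': 0 ⇒ 0;  out={1}∪out(0)={1}
  fail(5) 'b': from fail(0)=0 chase 'b': 0 ⇒ 0;  out=∅∪out(0)=∅
  fail(15) 'd': from fail(0)=0 chase 'd': 0 ⇒ 0;  out=∅∪out(0)=∅
  fail(2) 'ab': from fail(1)=0 chase 'b': 0 ⇒ 5;  out=∅∪out(5)=∅
  fail(6) 'bb': from fail(5)=0 chase 'b': 0 ⇒ 5;  out={7}∪out(5)={7}
  fail(10) 'ca': from fail(4)=0 chase 'a': 0 ⇒ 1;  out=∅∪out(1)=∅
  fail(14) 'ba': from fail(5)=0 chase 'a': 0 ⇒ 1;  out={4}∪out(1)={4}
  fail(16) 'db': from fail(15)=0 chase 'b': 0 ⇒ 5;  out=∅∪out(5)=∅
  fail(3) 'abb': from fail(2)=5 chase 'b': 5 ⇒ 6;  out={0}∪out(6)={0,7}
  fail(7) 'bba': from fail(6)=5 chase 'a': 5 ⇒ 14;  out=∅∪out(14)={4}
  fail(11) 'cad': from fail(10)=1 chase 'd': 1→0 ⇒ 15;  out=∅∪out(15)=∅
  fail(17) 'dba': from fail(16)=5 chase 'a': 5 ⇒ 14;  out={6}∪out(14)={4,6}
  fail(8) 'bbac': from fail(7)=14 chase 'c': 14→1→0 ⇒ 4;  out=∅∪out(4)={1}
  fail(12) 'cada': from fail(11)=15 chase 'a': 15→0 ⇒ 1;  out=∅∪out(1)=∅
  fail(18) 'dbab': from fail(17)=14 chase 'b': 14→1 ⇒ 2;  out=∅∪out(2)=∅
  fail(9) 'bbacd': from fail(8)=4 chase 'd': 4→0 ⇒ 15;  out={2}∪out(15)={2}
  fail(13) 'cadac': from fail(12)=1 chase 'c': 1→0 ⇒ 4;  out={3}∪out(4)={1,3}
  fail(19) 'dbaba': from fail(18)=2 chase 'a': 2→5 ⇒ 14;  out={5}∪out(14)={4,5}

Scan:
i=0 'b': node 0→5
i=1 'b': node 5→6  ** P7@[0:1]
i=2 'c': node 6→4 (fail-walked)  ** P1@[2:2]
i=3 'd': node 4→15 (fail-walked)
i=4 'b': node 15→16
i=5 'b': node 16→6 (fail-walked)  ** P7@[4:5]
i=6 'c': node 6→4 (fail-walked)  ** P1@[6:6]
i=7 'd': node 4→15 (fail-walked)
i=8 'b': node 15→16
i=9 'c': node 16→4 (fail-walked)  ** P1@[9:9]
i=10 'd': node 4→15 (fail-walked)
i=11 'b': node 15→16
i=12 'b': node 16→6 (fail-walked)  ** P7@[11:12]
i=13 'a': node 6→7  ** P4@[12:13]
i=14 'c': node 7→8  ** P1@[14:14]
i=15 'd': node 8→9  ** P2@[11:15]
i=16 'd': node 9→15 (fail-walked)
i=17 'b': node 15→16
i=18 'a': node 16→17  ** P4@[17:18],P6@[16:18]
i=19 'b': node 17→18
i=20 'a': node 18→19  ** P4@[19:20],P5@[16:20]

Result: [[1,7],[2,1],[5,7],[6,1],[9,1],[12,7],[13,4],[14,1],[15,2],[18,4],[18,6],[20,4],[20,5]]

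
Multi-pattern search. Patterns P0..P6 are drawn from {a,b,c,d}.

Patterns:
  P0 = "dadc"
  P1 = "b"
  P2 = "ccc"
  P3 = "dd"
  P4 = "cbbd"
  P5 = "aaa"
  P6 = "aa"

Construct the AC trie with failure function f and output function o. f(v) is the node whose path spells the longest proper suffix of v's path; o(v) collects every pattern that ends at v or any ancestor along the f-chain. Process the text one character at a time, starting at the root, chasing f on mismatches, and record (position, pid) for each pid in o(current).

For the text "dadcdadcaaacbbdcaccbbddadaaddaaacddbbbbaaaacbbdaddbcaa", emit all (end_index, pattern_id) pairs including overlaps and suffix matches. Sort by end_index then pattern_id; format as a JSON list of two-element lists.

Build:
Trie nodes:
  0='ε' goto a→13 b→5 c→6 d→1
  1='d' goto a→2 d→9
  2='da' goto d→3
  3='dad' goto c→4
  4='dadc' goto ·  ←P0
  5='b' goto ·  ←P1
  6='c' goto b→10 c→7
  7='cc' goto c→8
  8='ccc' goto ·  ←P2
  9='dd' goto ·  ←P3
  10='cb' goto b→11
  11='cbb' goto d→12
  12='cbbd' goto ·  ←P4
  13='a' goto a→14
  14='aa' goto a→15  ←P6
  15='aaa' goto ·  ←P5

BFS fail/out derivation:
  fail(1) 'd': from fail(0)=0 chase 'd': 0 ⇒ 0;  out=∅∪out(0)=∅
  fail(5) 'b': from fail(0)=0 chase 'b': 0 ⇒ 0;  out={1}∪out(0)={1}
  fail(6) 'c': from fail(0)=0 chase 'c': 0 ⇒ 0;  out=∅∪out(0)=∅
  fail(13) 'a': from fail(0)=0 chase 'a': 0 ⇒ 0;  out=∅∪out(0)=∅
  fail(2) 'da': from fail(1)=0 chase 'a': 0 ⇒ 13;  out=∅∪out(13)=∅
  fail(7) 'cc': from fail(6)=0 chase 'c': 0 ⇒ 6;  out=∅∪out(6)=∅
  fail(9) 'dd': from fail(1)=0 chase 'd': 0 ⇒ 1;  out={3}∪out(1)={3}
  fail(10) 'cb': from fail(6)=0 chase 'b': 0 ⇒ 5;  out=∅∪out(5)={1}
  fail(14) 'aa': from fail(13)=0 chase 'a': 0 ⇒ 13;  out={6}∪out(13)={6}
  fail(3) 'dad': from fail(2)=13 chase 'd': 13→0 ⇒ 1;  out=∅∪out(1)=∅
  fail(8) 'ccc': from fail(7)=6 chase 'c': 6 ⇒ 7;  out={2}∪out(7)={2}
  fail(11) 'cbb': from fail(10)=5 chase 'b': 5→0 ⇒ 5;  out=∅∪out(5)={1}
  fail(15) 'aaa': from fail(14)=13 chase 'a': 13 ⇒ 14;  out={5}∪out(14)={5,6}
  fail(4) 'dadc': from fail(3)=1 chase 'c': 1→0 ⇒ 6;  out={0}∪out(6)={0}
  fail(12) 'cbbd': from fail(11)=5 chase 'd': 5→0 ⇒ 1;  out={4}∪out(1)={4}

Run:
pos 0 'd': at 1
pos 1 'a': at 2
pos 2 'd': at 3
pos 3 'c': at 4  → match P0@[0:3]
pos 4 'd': at 1 (fail-walked)
pos 5 'a': at 2
pos 6 'd': at 3
pos 7 'c': at 4  → match P0@[4:7]
pos 8 'a': at 13 (fail-walked)
pos 9 'a': at 14  → match P6@[8:9]
pos 10 'a': at 15  → match P5@[8:10],P6@[9:10]
pos 11 'c': at 6 (fail-walked)
pos 12 'b': at 10  → match P1@[12:12]
pos 13 'b': at 11  → match P1@[13:13]
pos 14 'd': at 12  → match P4@[11:14]
pos 15 'c': at 6 (fail-walked)
pos 16 'a': at 13 (fail-walked)
pos 17 'c': at 6 (fail-walked)
pos 18 'c': at 7
pos 19 'b': at 10 (fail-walked)  → match P1@[19:19]
pos 20 'b': at 11  → match P1@[20:20]
pos 21 'd': at 12  → match P4@[18:21]
pos 22 'd': at 9 (fail-walked)  → match P3@[21:22]
pos 23 'a': at 2 (fail-walked)
pos 24 'd': at 3
pos 25 'a': at 2 (fail-walked)
pos 26 'a': at 14 (fail-walked)  → match P6@[25:26]
pos 27 'd': at 1 (fail-walked)
pos 28 'd': at 9  → match P3@[27:28]
pos 29 'a': at 2 (fail-walked)
pos 30 'a': at 14 (fail-walked)  → match P6@[29:30]
pos 31 'a': at 15  → match P5@[29:31],P6@[30:31]
pos 32 'c': at 6 (fail-walked)
pos 33 'd': at 1 (fail-walked)
pos 34 'd': at 9  → match P3@[33:34]
pos 35 'b': at 5 (fail-walked)  → match P1@[35:35]
pos 36 'b': at 5 (fail-walked)  → match P1@[36:36]
pos 37 'b': at 5 (fail-walked)  → match P1@[37:37]
pos 38 'b': at 5 (fail-walked)  → match P1@[38:38]
pos 39 'a': at 13 (fail-walked)
pos 40 'a': at 14  → match P6@[39:40]
pos 41 'a': at 15  → match P5@[39:41],P6@[40:41]
pos 42 'a': at 15 (fail-walked)  → match P5@[40:42],P6@[41:42]
pos 43 'c': at 6 (fail-walked)
pos 44 'b': at 10  → match P1@[44:44]
pos 45 'b': at 11  → match P1@[45:45]
pos 46 'd': at 12  → match P4@[43:46]
pos 47 'a': at 2 (fail-walked)
pos 48 'd': at 3
pos 49 'd': at 9 (fail-walked)  → match P3@[48:49]
pos 50 'b': at 5 (fail-walked)  → match P1@[50:50]
pos 51 'c': at 6 (fail-walked)
pos 52 'a': at 13 (fail-walked)
pos 53 'a': at 14  → match P6@[52:53]

Result: [[3,0],[7,0],[9,6],[10,5],[10,6],[12,1],[13,1],[14,4],[19,1],[20,1],[21,4],[22,3],[26,6],[28,3],[30,6],[31,5],[31,6],[34,3],[35,1],[36,1],[37,1],[38,1],[40,6],[41,5],[41,6],[42,5],[42,6],[44,1],[45,1],[46,4],[49,3],[50,1],[53,6]]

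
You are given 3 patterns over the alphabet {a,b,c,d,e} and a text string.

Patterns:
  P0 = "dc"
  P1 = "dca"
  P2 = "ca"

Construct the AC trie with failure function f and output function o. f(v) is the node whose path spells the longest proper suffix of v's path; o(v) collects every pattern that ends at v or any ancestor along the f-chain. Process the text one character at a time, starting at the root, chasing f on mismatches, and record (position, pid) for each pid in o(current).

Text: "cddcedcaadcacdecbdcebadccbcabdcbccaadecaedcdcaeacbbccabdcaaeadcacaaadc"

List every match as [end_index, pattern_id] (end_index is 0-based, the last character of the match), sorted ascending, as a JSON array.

Build:
Trie nodes:
  n0 'ε': c→4 d→1
  n1 'd': c→2
  n2 'dc': a→3  [P0 ends]
  n3 'dca': ·  [P1 ends]
  n4 'c': a→5
  n5 'ca': ·  [P2 ends]

Failure links (BFS by depth):
  fail(1) 'd': from fail(0)=0 chase 'd': 0 ⇒ 0;  out=∅∪out(0)=∅
  fail(4) 'c': from fail(0)=0 chase 'c': 0 ⇒ 0;  out=∅∪out(0)=∅
  fail(2) 'dc': from fail(1)=0 chase 'c': 0 ⇒ 4;  out={0}∪out(4)={0}
  fail(5) 'ca': from fail(4)=0 chase 'a': 0 ⇒ 0;  out={2}∪out(0)={2}
  fail(3) 'dca': from fail(2)=4 chase 'a': 4 ⇒ 5;  out={1}∪out(5)={1,2}

Text stream:
i=0 'c': node 0→4
i=1 'd': node 4→1 (fail-walked)
i=2 'd': node 1→1 (fail-walked)
i=3 'c': node 1→2  ** P0@[2:3]
i=4 'e': node 2→0 (fail-walked)
i=5 'd': node 0→1
i=6 'c': node 1→2  ** P0@[5:6]
i=7 'a': node 2→3  ** P1@[5:7],P2@[6:7]
i=8 'a': node 3→0 (fail-walked)
i=9 'd': node 0→1
i=10 'c': node 1→2  ** P0@[9:10]
i=11 'a': node 2→3  ** P1@[9:11],P2@[10:11]
i=12 'c': node 3→4 (fail-walked)
i=13 'd': node 4→1 (fail-walked)
i=14 'e': node 1→0 (fail-walked)
i=15 'c': node 0→4
i=16 'b': node 4→0 (fail-walked)
i=17 'd': node 0→1
i=18 'c': node 1→2  ** P0@[17:18]
i=19 'e': node 2→0 (fail-walked)
i=20 'b': node 0→0
i=21 'a': node 0→0
i=22 'd': node 0→1
i=23 'c': node 1→2  ** P0@[22:23]
i=24 'c': node 2→4 (fail-walked)
i=25 'b': node 4→0 (fail-walked)
i=26 'c': node 0→4
i=27 'a': node 4→5  ** P2@[26:27]
i=28 'b': node 5→0 (fail-walked)
i=29 'd': node 0→1
i=30 'c': node 1→2  ** P0@[29:30]
i=31 'b': node 2→0 (fail-walked)
i=32 'c': node 0→4
i=33 'c': node 4→4 (fail-walked)
i=34 'a': node 4→5  ** P2@[33:34]
i=35 'a': node 5→0 (fail-walked)
i=36 'd': node 0→1
i=37 'e': node 1→0 (fail-walked)
i=38 'c': node 0→4
i=39 'a': node 4→5  ** P2@[38:39]
i=40 'e': node 5→0 (fail-walked)
i=41 'd': node 0→1
i=42 'c': node 1→2  ** P0@[41:42]
i=43 'd': node 2→1 (fail-walked)
i=44 'c': node 1→2  ** P0@[43:44]
i=45 'a': node 2→3  ** P1@[43:45],P2@[44:45]
i=46 'e': node 3→0 (fail-walked)
i=47 'a': node 0→0
i=48 'c': node 0→4
i=49 'b': node 4→0 (fail-walked)
i=50 'b': node 0→0
i=51 'c': node 0→4
i=52 'c': node 4→4 (fail-walked)
i=53 'a': node 4→5  ** P2@[52:53]
i=54 'b': node 5→0 (fail-walked)
i=55 'd': node 0→1
i=56 'c': node 1→2  ** P0@[55:56]
i=57 'a': node 2→3  ** P1@[55:57],P2@[56:57]
i=58 'a': node 3→0 (fail-walked)
i=59 'e': node 0→0
i=60 'a': node 0→0
i=61 'd': node 0→1
i=62 'c': node 1→2  ** P0@[61:62]
i=63 'a': node 2→3  ** P1@[61:63],P2@[62:63]
i=64 'c': node 3→4 (fail-walked)
i=65 'a': node 4→5  ** P2@[64:65]
i=66 'a': node 5→0 (fail-walked)
i=67 'a': node 0→0
i=68 'd': node 0→1
i=69 'c': node 1→2  ** P0@[68:69]

Matches: [[3,0],[6,0],[7,1],[7,2],[10,0],[11,1],[11,2],[18,0],[23,0],[27,2],[30,0],[34,2],[39,2],[42,0],[44,0],[45,1],[45,2],[53,2],[56,0],[57,1],[57,2],[62,0],[63,1],[63,2],[65,2],[69,0]]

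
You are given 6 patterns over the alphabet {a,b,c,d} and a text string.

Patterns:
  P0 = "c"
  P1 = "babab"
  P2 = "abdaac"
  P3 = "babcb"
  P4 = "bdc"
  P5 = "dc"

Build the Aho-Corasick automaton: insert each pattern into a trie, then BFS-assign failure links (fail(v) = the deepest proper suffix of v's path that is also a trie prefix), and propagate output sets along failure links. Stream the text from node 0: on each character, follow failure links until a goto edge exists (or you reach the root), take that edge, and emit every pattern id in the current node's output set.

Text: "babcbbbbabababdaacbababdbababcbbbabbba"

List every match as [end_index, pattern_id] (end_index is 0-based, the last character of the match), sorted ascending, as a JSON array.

Build:
Trie (insert patterns):
  n0 'ε': a→7 b→2 c→1 d→17
  n1 'c': ·  [P0 ends]
  n2 'b': a→3 d→15
  n3 'ba': b→4
  n4 'bab': a→5 c→13
  n5 'baba': b→6
  n6 'babab': ·  [P1 ends]
  n7 'a': b→8
  n8 'ab': d→9
  n9 'abd': a→10
  n10 'abda': a→11
  n11 'abdaa': c→12
  n12 'abdaac': ·  [P2 ends]
  n13 'babc': b→14
  n14 'babcb': ·  [P3 ends]
  n15 'bd': c→16
  n16 'bdc': ·  [P4 ends]
  n17 'd': c→18
  n18 'dc': ·  [P5 ends]

BFS fail/out derivation:
  fail(1) 'c': from fail(0)=0 chase 'c': 0 ⇒ 0;  out={0}∪out(0)={0}
  fail(2) 'b': from fail(0)=0 chase 'b': 0 ⇒ 0;  out=∅∪out(0)=∅
  fail(7) 'a': from fail(0)=0 chase 'a': 0 ⇒ 0;  out=∅∪out(0)=∅
  fail(17) 'd': from fail(0)=0 chase 'd': 0 ⇒ 0;  out=∅∪out(0)=∅
  fail(3) 'ba': from fail(2)=0 chase 'a': 0 ⇒ 7;  out=∅∪out(7)=∅
  fail(8) 'ab': from fail(7)=0 chase 'b': 0 ⇒ 2;  out=∅∪out(2)=∅
  fail(15) 'bd': from fail(2)=0 chase 'd': 0 ⇒ 17;  out=∅∪out(17)=∅
  fail(18) 'dc': from fail(17)=0 chase 'c': 0 ⇒ 1;  out={5}∪out(1)={0,5}
  fail(4) 'bab': from fail(3)=7 chase 'b': 7 ⇒ 8;  out=∅∪out(8)=∅
  fail(9) 'abd': from fail(8)=2 chase 'd': 2 ⇒ 15;  out=∅∪out(15)=∅
  fail(16) 'bdc': from fail(15)=17 chase 'c': 17 ⇒ 18;  out={4}∪out(18)={0,4,5}
  fail(5) 'baba': from fail(4)=8 chase 'a': 8→2 ⇒ 3;  out=∅∪out(3)=∅
  fail(10) 'abda': from fail(9)=15 chase 'a': 15→17→0 ⇒ 7;  out=∅∪out(7)=∅
  fail(13) 'babc': from fail(4)=8 chase 'c': 8→2→0 ⇒ 1;  out=∅∪out(1)={0}
  fail(6) 'babab': from fail(5)=3 chase 'b': 3 ⇒ 4;  out={1}∪out(4)={1}
  fail(11) 'abdaa': from fail(10)=7 chase 'a': 7→0 ⇒ 7;  out=∅∪out(7)=∅
  fail(14) 'babcb': from fail(13)=1 chase 'b': 1→0 ⇒ 2;  out={3}∪out(2)={3}
  fail(12) 'abdaac': from fail(11)=7 chase 'c': 7→0 ⇒ 1;  out={2}∪out(1)={0,2}

Scan:
[0] read 'b'  n0⇒n2
[1] read 'a'  n2⇒n3
[2] read 'b'  n3⇒n4
[3] read 'c'  n4⇒n13  emit P0@[3:3]
[4] read 'b'  n13⇒n14  emit P3@[0:4]
[5] read 'b'  n14⇒n2 (fail-walked)
[6] read 'b'  n2⇒n2 (fail-walked)
[7] read 'b'  n2⇒n2 (fail-walked)
[8] read 'a'  n2⇒n3
[9] read 'b'  n3⇒n4
[10] read 'a'  n4⇒n5
[11] read 'b'  n5⇒n6  emit P1@[7:11]
[12] read 'a'  n6⇒n5 (fail-walked)
[13] read 'b'  n5⇒n6  emit P1@[9:13]
[14] read 'd'  n6⇒n9 (fail-walked)
[15] read 'a'  n9⇒n10
[16] read 'a'  n10⇒n11
[17] read 'c'  n11⇒n12  emit P0@[17:17],P2@[12:17]
[18] read 'b'  n12⇒n2 (fail-walked)
[19] read 'a'  n2⇒n3
[20] read 'b'  n3⇒n4
[21] read 'a'  n4⇒n5
[22] read 'b'  n5⇒n6  emit P1@[18:22]
[23] read 'd'  n6⇒n9 (fail-walked)
[24] read 'b'  n9⇒n2 (fail-walked)
[25] read 'a'  n2⇒n3
[26] read 'b'  n3⇒n4
[27] read 'a'  n4⇒n5
[28] read 'b'  n5⇒n6  emit P1@[24:28]
[29] read 'c'  n6⇒n13 (fail-walked)  emit P0@[29:29]
[30] read 'b'  n13⇒n14  emit P3@[26:30]
[31] read 'b'  n14⇒n2 (fail-walked)
[32] read 'b'  n2⇒n2 (fail-walked)
[33] read 'a'  n2⇒n3
[34] read 'b'  n3⇒n4
[35] read 'b'  n4⇒n2 (fail-walked)
[36] read 'b'  n2⇒n2 (fail-walked)
[37] read 'a'  n2⇒n3

Matches: [[3,0],[4,3],[11,1],[13,1],[17,0],[17,2],[22,1],[28,1],[29,0],[30,3]]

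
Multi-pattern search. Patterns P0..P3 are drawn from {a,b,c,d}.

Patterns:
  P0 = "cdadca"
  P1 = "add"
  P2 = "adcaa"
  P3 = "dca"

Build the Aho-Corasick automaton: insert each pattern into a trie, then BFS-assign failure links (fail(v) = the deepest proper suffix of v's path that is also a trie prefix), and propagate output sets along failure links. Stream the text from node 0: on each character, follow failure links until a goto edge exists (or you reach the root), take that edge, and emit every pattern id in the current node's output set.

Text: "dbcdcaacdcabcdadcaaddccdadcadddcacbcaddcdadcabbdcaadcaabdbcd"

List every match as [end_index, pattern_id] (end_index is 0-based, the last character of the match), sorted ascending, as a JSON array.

Build automaton:
Trie nodes:
  n0 'ε': a→7 c→1 d→13
  n1 'c': d→2
  n2 'cd': a→3
  n3 'cda': d→4
  n4 'cdad': c→5
  n5 'cdadc': a→6
  n6 'cdadca': ·  ←P0
  n7 'a': d→8
  n8 'ad': c→10 d→9
  n9 'add': ·  ←P1
  n10 'adc': a→11
  n11 'adca': a→12
  n12 'adcaa': ·  ←P2
  n13 'd': c→14
  n14 'dc': a→15
  n15 'dca': ·  ←P3

Failure links (BFS by depth):
  n1('c'): parent n0 fail=0; on 'c' 0 → fail=0;  out ∅∪∅=∅
  n7('a'): parent n0 fail=0; on 'a' 0 → fail=0;  out ∅∪∅=∅
  n13('d'): parent n0 fail=0; on 'd' 0 → fail=0;  out ∅∪∅=∅
  n2('cd'): parent n1 fail=0; on 'd' 0 → fail=13;  out ∅∪∅=∅
  n8('ad'): parent n7 fail=0; on 'd' 0 → fail=13;  out ∅∪∅=∅
  n14('dc'): parent n13 fail=0; on 'c' 0 → fail=1;  out ∅∪∅=∅
  n3('cda'): parent n2 fail=13; on 'a' 13→0 → fail=7;  out ∅∪∅=∅
  n9('add'): parent n8 fail=13; on 'd' 13→0 → fail=13;  out {1}∪∅={1}
  n10('adc'): parent n8 fail=13; on 'c' 13 → fail=14;  out ∅∪∅=∅
  n15('dca'): parent n14 fail=1; on 'a' 1→0 → fail=7;  out {3}∪∅={3}
  n4('cdad'): parent n3 fail=7; on 'd' 7 → fail=8;  out ∅∪∅=∅
  n11('adca'): parent n10 fail=14; on 'a' 14 → fail=15;  out ∅∪{3}={3}
  n5('cdadc'): parent n4 fail=8; on 'c' 8 → fail=10;  out ∅∪∅=∅
  n12('adcaa'): parent n11 fail=15; on 'a' 15→7→0 → fail=7;  out {2}∪∅={2}
  n6('cdadca'): parent n5 fail=10; on 'a' 10 → fail=11;  out {0}∪{3}={0,3}

Run:
[0] read 'd'  n0⇒n13
[1] read 'b'  n13⇒n0 (via fail)
[2] read 'c'  n0⇒n1
[3] read 'd'  n1⇒n2
[4] read 'c'  n2⇒n14 (via fail)
[5] read 'a'  n14⇒n15  → match P3@[3:5]
[6] read 'a'  n15⇒n7 (via fail)
[7] read 'c'  n7⇒n1 (via fail)
[8] read 'd'  n1⇒n2
[9] read 'c'  n2⇒n14 (via fail)
[10] read 'a'  n14⇒n15  → match P3@[8:10]
[11] read 'b'  n15⇒n0 (via fail)
[12] read 'c'  n0⇒n1
[13] read 'd'  n1⇒n2
[14] read 'a'  n2⇒n3
[15] read 'd'  n3⇒n4
[16] read 'c'  n4⇒n5
[17] read 'a'  n5⇒n6  → match P0@[12:17],P3@[15:17]
[18] read 'a'  n6⇒n12 (via fail)  → match P2@[14:18]
[19] read 'd'  n12⇒n8 (via fail)
[20] read 'd'  n8⇒n9  → match P1@[18:20]
[21] read 'c'  n9⇒n14 (via fail)
[22] read 'c'  n14⇒n1 (via fail)
[23] read 'd'  n1⇒n2
[24] read 'a'  n2⇒n3
[25] read 'd'  n3⇒n4
[26] read 'c'  n4⇒n5
[27] read 'a'  n5⇒n6  → match P0@[22:27],P3@[25:27]
[28] read 'd'  n6⇒n8 (via fail)
[29] read 'd'  n8⇒n9  → match P1@[27:29]
[30] read 'd'  n9⇒n13 (via fail)
[31] read 'c'  n13⇒n14
[32] read 'a'  n14⇒n15  → match P3@[30:32]
[33] read 'c'  n15⇒n1 (via fail)
[34] read 'b'  n1⇒n0 (via fail)
[35] read 'c'  n0⇒n1
[36] read 'a'  n1⇒n7 (via fail)
[37] read 'd'  n7⇒n8
[38] read 'd'  n8⇒n9  → match P1@[36:38]
[39] read 'c'  n9⇒n14 (via fail)
[40] read 'd'  n14⇒n2 (via fail)
[41] read 'a'  n2⇒n3
[42] read 'd'  n3⇒n4
[43] read 'c'  n4⇒n5
[44] read 'a'  n5⇒n6  → match P0@[39:44],P3@[42:44]
[45] read 'b'  n6⇒n0 (via fail)
[46] read 'b'  n0⇒n0
[47] read 'd'  n0⇒n13
[48] read 'c'  n13⇒n14
[49] read 'a'  n14⇒n15  → match P3@[47:49]
[50] read 'a'  n15⇒n7 (via fail)
[51] read 'd'  n7⇒n8
[52] read 'c'  n8⇒n10
[53] read 'a'  n10⇒n11  → match P3@[51:53]
[54] read 'a'  n11⇒n12  → match P2@[50:54]
[55] read 'b'  n12⇒n0 (via fail)
[56] read 'd'  n0⇒n13
[57] read 'b'  n13⇒n0 (via fail)
[58] read 'c'  n0⇒n1
[59] read 'd'  n1⇒n2

Matches: [[5,3],[10,3],[17,0],[17,3],[18,2],[20,1],[27,0],[27,3],[29,1],[32,3],[38,1],[44,0],[44,3],[49,3],[53,3],[54,2]]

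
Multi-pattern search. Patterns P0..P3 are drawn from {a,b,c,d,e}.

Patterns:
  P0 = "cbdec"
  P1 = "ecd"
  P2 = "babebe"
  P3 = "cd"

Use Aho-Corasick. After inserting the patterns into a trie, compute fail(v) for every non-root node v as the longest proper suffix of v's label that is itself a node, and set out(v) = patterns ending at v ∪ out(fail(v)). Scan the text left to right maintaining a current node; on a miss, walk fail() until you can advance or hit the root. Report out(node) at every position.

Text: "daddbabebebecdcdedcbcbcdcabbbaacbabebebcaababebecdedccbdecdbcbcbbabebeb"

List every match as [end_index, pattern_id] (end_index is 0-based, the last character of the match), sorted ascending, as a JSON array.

Build:
Trie nodes:
  0='ε' goto b→9 c→1 e→6
  1='c' goto b→2 d→15
  2='cb' goto d→3
  3='cbd' goto e→4
  4='cbde' goto c→5
  5='cbdec' goto ·  [P0 ends]
  6='e' goto c→7
  7='ec' goto d→8
  8='ecd' goto ·  [P1 ends]
  9='b' goto a→10
  10='ba' goto b→11
  11='bab' goto e→12
  12='babe' goto b→13
  13='babeb' goto e→14
  14='babebe' goto ·  [P2 ends]
  15='cd' goto ·  [P3 ends]

BFS fail/out derivation:
  n1('c'): parent n0 fail=0; on 'c' 0 → fail=0;  out ∅∪∅=∅
  n6('e'): parent n0 fail=0; on 'e' 0 → fail=0;  out ∅∪∅=∅
  n9('b'): parent n0 fail=0; on 'b' 0 → fail=0;  out ∅∪∅=∅
  n2('cb'): parent n1 fail=0; on 'b' 0 → fail=9;  out ∅∪∅=∅
  n7('ec'): parent n6 fail=0; on 'c' 0 → fail=1;  out ∅∪∅=∅
  n10('ba'): parent n9 fail=0; on 'a' 0 → fail=0;  out ∅∪∅=∅
  n15('cd'): parent n1 fail=0; on 'd' 0 → fail=0;  out {3}∪∅={3}
  n3('cbd'): parent n2 fail=9; on 'd' 9→0 → fail=0;  out ∅∪∅=∅
  n8('ecd'): parent n7 fail=1; on 'd' 1 → fail=15;  out {1}∪{3}={1,3}
  n11('bab'): parent n10 fail=0; on 'b' 0 → fail=9;  out ∅∪∅=∅
  n4('cbde'): parent n3 fail=0; on 'e' 0 → fail=6;  out ∅∪∅=∅
  n12('babe'): parent n11 fail=9; on 'e' 9→0 → fail=6;  out ∅∪∅=∅
  n5('cbdec'): parent n4 fail=6; on 'c' 6 → fail=7;  out {0}∪∅={0}
  n13('babeb'): parent n12 fail=6; on 'b' 6→0 → fail=9;  out ∅∪∅=∅
  n14('babebe'): parent n13 fail=9; on 'e' 9→0 → fail=6;  out {2}∪∅={2}

Text stream:
[0] read 'd'  n0⇒n0
[1] read 'a'  n0⇒n0
[2] read 'd'  n0⇒n0
[3] read 'd'  n0⇒n0
[4] read 'b'  n0⇒n9
[5] read 'a'  n9⇒n10
[6] read 'b'  n10⇒n11
[7] read 'e'  n11⇒n12
[8] read 'b'  n12⇒n13
[9] read 'e'  n13⇒n14  emit P2@[4:9]
[10] read 'b'  n14⇒n9 (via fail)
[11] read 'e'  n9⇒n6 (via fail)
[12] read 'c'  n6⇒n7
[13] read 'd'  n7⇒n8  emit P1@[11:13],P3@[12:13]
[14] read 'c'  n8⇒n1 (via fail)
[15] read 'd'  n1⇒n15  emit P3@[14:15]
[16] read 'e'  n15⇒n6 (via fail)
[17] read 'd'  n6⇒n0 (via fail)
[18] read 'c'  n0⇒n1
[19] read 'b'  n1⇒n2
[20] read 'c'  n2⇒n1 (via fail)
[21] read 'b'  n1⇒n2
[22] read 'c'  n2⇒n1 (via fail)
[23] read 'd'  n1⇒n15  emit P3@[22:23]
[24] read 'c'  n15⇒n1 (via fail)
[25] read 'a'  n1⇒n0 (via fail)
[26] read 'b'  n0⇒n9
[27] read 'b'  n9⇒n9 (via fail)
[28] read 'b'  n9⇒n9 (via fail)
[29] read 'a'  n9⇒n10
[30] read 'a'  n10⇒n0 (via fail)
[31] read 'c'  n0⇒n1
[32] read 'b'  n1⇒n2
[33] read 'a'  n2⇒n10 (via fail)
[34] read 'b'  n10⇒n11
[35] read 'e'  n11⇒n12
[36] read 'b'  n12⇒n13
[37] read 'e'  n13⇒n14  emit P2@[32:37]
[38] read 'b'  n14⇒n9 (via fail)
[39] read 'c'  n9⇒n1 (via fail)
[40] read 'a'  n1⇒n0 (via fail)
[41] read 'a'  n0⇒n0
[42] read 'b'  n0⇒n9
[43] read 'a'  n9⇒n10
[44] read 'b'  n10⇒n11
[45] read 'e'  n11⇒n12
[46] read 'b'  n12⇒n13
[47] read 'e'  n13⇒n14  emit P2@[42:47]
[48] read 'c'  n14⇒n7 (via fail)
[49] read 'd'  n7⇒n8  emit P1@[47:49],P3@[48:49]
[50] read 'e'  n8⇒n6 (via fail)
[51] read 'd'  n6⇒n0 (via fail)
[52] read 'c'  n0⇒n1
[53] read 'c'  n1⇒n1 (via fail)
[54] read 'b'  n1⇒n2
[55] read 'd'  n2⇒n3
[56] read 'e'  n3⇒n4
[57] read 'c'  n4⇒n5  emit P0@[53:57]
[58] read 'd'  n5⇒n8 (via fail)  emit P1@[56:58],P3@[57:58]
[59] read 'b'  n8⇒n9 (via fail)
[60] read 'c'  n9⇒n1 (via fail)
[61] read 'b'  n1⇒n2
[62] read 'c'  n2⇒n1 (via fail)
[63] read 'b'  n1⇒n2
[64] read 'b'  n2⇒n9 (via fail)
[65] read 'a'  n9⇒n10
[66] read 'b'  n10⇒n11
[67] read 'e'  n11⇒n12
[68] read 'b'  n12⇒n13
[69] read 'e'  n13⇒n14  emit P2@[64:69]
[70] read 'b'  n14⇒n9 (via fail)

Matches: [[9,2],[13,1],[13,3],[15,3],[23,3],[37,2],[47,2],[49,1],[49,3],[57,0],[58,1],[58,3],[69,2]]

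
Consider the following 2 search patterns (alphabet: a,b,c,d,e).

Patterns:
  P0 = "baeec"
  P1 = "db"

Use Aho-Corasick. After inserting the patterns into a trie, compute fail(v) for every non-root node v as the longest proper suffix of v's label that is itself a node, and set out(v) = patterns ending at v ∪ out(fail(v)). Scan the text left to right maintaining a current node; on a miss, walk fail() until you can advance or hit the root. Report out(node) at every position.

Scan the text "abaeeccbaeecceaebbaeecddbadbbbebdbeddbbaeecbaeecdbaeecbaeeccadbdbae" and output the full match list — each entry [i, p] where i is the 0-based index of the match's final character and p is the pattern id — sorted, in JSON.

Build automaton:
Trie nodes:
  0='ε' goto b→1 d→6
  1='b' goto a→2
  2='ba' goto e→3
  3='bae' goto e→4
  4='baee' goto c→5
  5='baeec' goto ·  ←P0
  6='d' goto b→7
  7='db' goto ·  ←P1

BFS fail/out derivation:
  n1('b'): parent n0 fail=0; on 'b' 0 → fail=0;  out ∅∪∅=∅
  n6('d'): parent n0 fail=0; on 'd' 0 → fail=0;  out ∅∪∅=∅
  n2('ba'): parent n1 fail=0; on 'a' 0 → fail=0;  out ∅∪∅=∅
  n7('db'): parent n6 fail=0; on 'b' 0 → fail=1;  out {1}∪∅={1}
  n3('bae'): parent n2 fail=0; on 'e' 0 → fail=0;  out ∅∪∅=∅
  n4('baee'): parent n3 fail=0; on 'e' 0 → fail=0;  out ∅∪∅=∅
  n5('baeec'): parent n4 fail=0; on 'c' 0 → fail=0;  out {0}∪∅={0}

Text stream:
[0] read 'a'  n0⇒n0
[1] read 'b'  n0⇒n1
[2] read 'a'  n1⇒n2
[3] read 'e'  n2⇒n3
[4] read 'e'  n3⇒n4
[5] read 'c'  n4⇒n5  emit P0@[1:5]
[6] read 'c'  n5⇒n0 (via fail)
[7] read 'b'  n0⇒n1
[8] read 'a'  n1⇒n2
[9] read 'e'  n2⇒n3
[10] read 'e'  n3⇒n4
[11] read 'c'  n4⇒n5  emit P0@[7:11]
[12] read 'c'  n5⇒n0 (via fail)
[13] read 'e'  n0⇒n0
[14] read 'a'  n0⇒n0
[15] read 'e'  n0⇒n0
[16] read 'b'  n0⇒n1
[17] read 'b'  n1⇒n1 (via fail)
[18] read 'a'  n1⇒n2
[19] read 'e'  n2⇒n3
[20] read 'e'  n3⇒n4
[21] read 'c'  n4⇒n5  emit P0@[17:21]
[22] read 'd'  n5⇒n6 (via fail)
[23] read 'd'  n6⇒n6 (via fail)
[24] read 'b'  n6⇒n7  emit P1@[23:24]
[25] read 'a'  n7⇒n2 (via fail)
[26] read 'd'  n2⇒n6 (via fail)
[27] read 'b'  n6⇒n7  emit P1@[26:27]
[28] read 'b'  n7⇒n1 (via fail)
[29] read 'b'  n1⇒n1 (via fail)
[30] read 'e'  n1⇒n0 (via fail)
[31] read 'b'  n0⇒n1
[32] read 'd'  n1⇒n6 (via fail)
[33] read 'b'  n6⇒n7  emit P1@[32:33]
[34] read 'e'  n7⇒n0 (via fail)
[35] read 'd'  n0⇒n6
[36] read 'd'  n6⇒n6 (via fail)
[37] read 'b'  n6⇒n7  emit P1@[36:37]
[38] read 'b'  n7⇒n1 (via fail)
[39] read 'a'  n1⇒n2
[40] read 'e'  n2⇒n3
[41] read 'e'  n3⇒n4
[42] read 'c'  n4⇒n5  emit P0@[38:42]
[43] read 'b'  n5⇒n1 (via fail)
[44] read 'a'  n1⇒n2
[45] read 'e'  n2⇒n3
[46] read 'e'  n3⇒n4
[47] read 'c'  n4⇒n5  emit P0@[43:47]
[48] read 'd'  n5⇒n6 (via fail)
[49] read 'b'  n6⇒n7  emit P1@[48:49]
[50] read 'a'  n7⇒n2 (via fail)
[51] read 'e'  n2⇒n3
[52] read 'e'  n3⇒n4
[53] read 'c'  n4⇒n5  emit P0@[49:53]
[54] read 'b'  n5⇒n1 (via fail)
[55] read 'a'  n1⇒n2
[56] read 'e'  n2⇒n3
[57] read 'e'  n3⇒n4
[58] read 'c'  n4⇒n5  emit P0@[54:58]
[59] read 'c'  n5⇒n0 (via fail)
[60] read 'a'  n0⇒n0
[61] read 'd'  n0⇒n6
[62] read 'b'  n6⇒n7  emit P1@[61:62]
[63] read 'd'  n7⇒n6 (via fail)
[64] read 'b'  n6⇒n7  emit P1@[63:64]
[65] read 'a'  n7⇒n2 (via fail)
[66] read 'e'  n2⇒n3

Result: [[5,0],[11,0],[21,0],[24,1],[27,1],[33,1],[37,1],[42,0],[47,0],[49,1],[53,0],[58,0],[62,1],[64,1]]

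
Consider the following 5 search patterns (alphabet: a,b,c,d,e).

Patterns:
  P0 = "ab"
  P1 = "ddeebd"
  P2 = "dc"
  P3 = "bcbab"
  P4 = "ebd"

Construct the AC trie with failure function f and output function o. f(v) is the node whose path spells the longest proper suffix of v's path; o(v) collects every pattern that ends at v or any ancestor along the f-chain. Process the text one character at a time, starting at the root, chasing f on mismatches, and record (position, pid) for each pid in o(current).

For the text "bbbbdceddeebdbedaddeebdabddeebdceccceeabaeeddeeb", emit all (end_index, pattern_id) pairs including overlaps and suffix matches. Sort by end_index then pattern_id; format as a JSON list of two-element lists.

Build automaton:
Trie nodes:
  n0 'ε': a→1 b→10 d→3 e→15
  n1 'a': b→2
  n2 'ab': ·  [P0 ends]
  n3 'd': c→9 d→4
  n4 'dd': e→5
  n5 'dde': e→6
  n6 'ddee': b→7
  n7 'ddeeb': d→8
  n8 'ddeebd': ·  [P1 ends]
  n9 'dc': ·  [P2 ends]
  n10 'b': c→11
  n11 'bc': b→12
  n12 'bcb': a→13
  n13 'bcba': b→14
  n14 'bcbab': ·  [P3 ends]
  n15 'e': b→16
  n16 'eb': d→17
  n17 'ebd': ·  [P4 ends]

BFS fail/out derivation:
  n1('a'): parent n0 fail=0; on 'a' 0 → fail=0;  out ∅∪∅=∅
  n3('d'): parent n0 fail=0; on 'd' 0 → fail=0;  out ∅∪∅=∅
  n10('b'): parent n0 fail=0; on 'b' 0 → fail=0;  out ∅∪∅=∅
  n15('e'): parent n0 fail=0; on 'e' 0 → fail=0;  out ∅∪∅=∅
  n2('ab'): parent n1 fail=0; on 'b' 0 → fail=10;  out {0}∪∅={0}
  n4('dd'): parent n3 fail=0; on 'd' 0 → fail=3;  out ∅∪∅=∅
  n9('dc'): parent n3 fail=0; on 'c' 0 → fail=0;  out {2}∪∅={2}
  n11('bc'): parent n10 fail=0; on 'c' 0 → fail=0;  out ∅∪∅=∅
  n16('eb'): parent n15 fail=0; on 'b' 0 → fail=10;  out ∅∪∅=∅
  n5('dde'): parent n4 fail=3; on 'e' 3→0 → fail=15;  out ∅∪∅=∅
  n12('bcb'): parent n11 fail=0; on 'b' 0 → fail=10;  out ∅∪∅=∅
  n17('ebd'): parent n16 fail=10; on 'd' 10→0 → fail=3;  out {4}∪∅={4}
  n6('ddee'): parent n5 fail=15; on 'e' 15→0 → fail=15;  out ∅∪∅=∅
  n13('bcba'): parent n12 fail=10; on 'a' 10→0 → fail=1;  out ∅∪∅=∅
  n7('ddeeb'): parent n6 fail=15; on 'b' 15 → fail=16;  out ∅∪∅=∅
  n14('bcbab'): parent n13 fail=1; on 'b' 1 → fail=2;  out {3}∪{0}={0,3}
  n8('ddeebd'): parent n7 fail=16; on 'd' 16 → fail=17;  out {1}∪{4}={1,4}

Text stream:
i=0 'b': node 0→10
i=1 'b': node 10→10 ·f
i=2 'b': node 10→10 ·f
i=3 'b': node 10→10 ·f
i=4 'd': node 10→3 ·f
i=5 'c': node 3→9  → match P2@[4:5]
i=6 'e': node 9→15 ·f
i=7 'd': node 15→3 ·f
i=8 'd': node 3→4
i=9 'e': node 4→5
i=10 'e': node 5→6
i=11 'b': node 6→7
i=12 'd': node 7→8  → match P1@[7:12],P4@[10:12]
i=13 'b': node 8→10 ·f
i=14 'e': node 10→15 ·f
i=15 'd': node 15→3 ·f
i=16 'a': node 3→1 ·f
i=17 'd': node 1→3 ·f
i=18 'd': node 3→4
i=19 'e': node 4→5
i=20 'e': node 5→6
i=21 'b': node 6→7
i=22 'd': node 7→8  → match P1@[17:22],P4@[20:22]
i=23 'a': node 8→1 ·f
i=24 'b': node 1→2  → match P0@[23:24]
i=25 'd': node 2→3 ·f
i=26 'd': node 3→4
i=27 'e': node 4→5
i=28 'e': node 5→6
i=29 'b': node 6→7
i=30 'd': node 7→8  → match P1@[25:30],P4@[28:30]
i=31 'c': node 8→9 ·f  → match P2@[30:31]
i=32 'e': node 9→15 ·f
i=33 'c': node 15→0 ·f
i=34 'c': node 0→0
i=35 'c': node 0→0
i=36 'e': node 0→15
i=37 'e': node 15→15 ·f
i=38 'a': node 15→1 ·f
i=39 'b': node 1→2  → match P0@[38:39]
i=40 'a': node 2→1 ·f
i=41 'e': node 1→15 ·f
i=42 'e': node 15→15 ·f
i=43 'd': node 15→3 ·f
i=44 'd': node 3→4
i=45 'e': node 4→5
i=46 'e': node 5→6
i=47 'b': node 6→7

Result: [[5,2],[12,1],[12,4],[22,1],[22,4],[24,0],[30,1],[30,4],[31,2],[39,0]]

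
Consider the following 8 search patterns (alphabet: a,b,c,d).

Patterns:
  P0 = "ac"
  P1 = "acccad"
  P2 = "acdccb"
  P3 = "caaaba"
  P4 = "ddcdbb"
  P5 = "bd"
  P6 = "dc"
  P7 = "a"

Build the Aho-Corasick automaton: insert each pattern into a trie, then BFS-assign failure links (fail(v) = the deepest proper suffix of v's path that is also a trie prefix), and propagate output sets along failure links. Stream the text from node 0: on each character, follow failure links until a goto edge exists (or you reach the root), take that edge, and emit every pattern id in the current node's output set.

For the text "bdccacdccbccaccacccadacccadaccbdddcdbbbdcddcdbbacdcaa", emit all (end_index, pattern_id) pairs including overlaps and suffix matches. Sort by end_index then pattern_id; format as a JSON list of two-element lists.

Build automaton:
Trie (insert patterns):
  n0 'ε': a→1 b→23 c→11 d→17
  n1 'a': c→2  [P7 ends]
  n2 'ac': c→3 d→7  [P0 ends]
  n3 'acc': c→4
  n4 'accc': a→5
  n5 'accca': d→6
  n6 'acccad': ·  [P1 ends]
  n7 'acd': c→8
  n8 'acdc': c→9
  n9 'acdcc': b→10
  n10 'acdccb': ·  [P2 ends]
  n11 'c': a→12
  n12 'ca': a→13
  n13 'caa': a→14
  n14 'caaa': b→15
  n15 'caaab': a→16
  n16 'caaaba': ·  [P3 ends]
  n17 'd': c→25 d→18
  n18 'dd': c→19
  n19 'ddc': d→20
  n20 'ddcd': b→21
  n21 'ddcdb': b→22
  n22 'ddcdbb': ·  [P4 ends]
  n23 'b': d→24
  n24 'bd': ·  [P5 ends]
  n25 'dc': ·  [P6 ends]

Failure links (BFS by depth):
  fail(1) 'a': from fail(0)=0 chase 'a': 0 ⇒ 0;  out={7}∪out(0)={7}
  fail(11) 'c': from fail(0)=0 chase 'c': 0 ⇒ 0;  out=∅∪out(0)=∅
  fail(17) 'd': from fail(0)=0 chase 'd': 0 ⇒ 0;  out=∅∪out(0)=∅
  fail(23) 'b': from fail(0)=0 chase 'b': 0 ⇒ 0;  out=∅∪out(0)=∅
  fail(2) 'ac': from fail(1)=0 chase 'c': 0 ⇒ 11;  out={0}∪out(11)={0}
  fail(12) 'ca': from fail(11)=0 chase 'a': 0 ⇒ 1;  out=∅∪out(1)={7}
  fail(18) 'dd': from fail(17)=0 chase 'd': 0 ⇒ 17;  out=∅∪out(17)=∅
  fail(24) 'bd': from fail(23)=0 chase 'd': 0 ⇒ 17;  out={5}∪out(17)={5}
  fail(25) 'dc': from fail(17)=0 chase 'c': 0 ⇒ 11;  out={6}∪out(11)={6}
  fail(3) 'acc': from fail(2)=11 chase 'c': 11→0 ⇒ 11;  out=∅∪out(11)=∅
  fail(7) 'acd': from fail(2)=11 chase 'd': 11→0 ⇒ 17;  out=∅∪out(17)=∅
  fail(13) 'caa': from fail(12)=1 chase 'a': 1→0 ⇒ 1;  out=∅∪out(1)={7}
  fail(19) 'ddc': from fail(18)=17 chase 'c': 17 ⇒ 25;  out=∅∪out(25)={6}
  fail(4) 'accc': from fail(3)=11 chase 'c': 11→0 ⇒ 11;  out=∅∪out(11)=∅
  fail(8) 'acdc': from fail(7)=17 chase 'c': 17 ⇒ 25;  out=∅∪out(25)={6}
  fail(14) 'caaa': from fail(13)=1 chase 'a': 1→0 ⇒ 1;  out=∅∪out(1)={7}
  fail(20) 'ddcd': from fail(19)=25 chase 'd': 25→11→0 ⇒ 17;  out=∅∪out(17)=∅
  fail(5) 'accca': from fail(4)=11 chase 'a': 11 ⇒ 12;  out=∅∪out(12)={7}
  fail(9) 'acdcc': from fail(8)=25 chase 'c': 25→11→0 ⇒ 11;  out=∅∪out(11)=∅
  fail(15) 'caaab': from fail(14)=1 chase 'b': 1→0 ⇒ 23;  out=∅∪out(23)=∅
  fail(21) 'ddcdb': from fail(20)=17 chase 'b': 17→0 ⇒ 23;  out=∅∪out(23)=∅
  fail(6) 'acccad': from fail(5)=12 chase 'd': 12→1→0 ⇒ 17;  out={1}∪out(17)={1}
  fail(10) 'acdccb': from fail(9)=11 chase 'b': 11→0 ⇒ 23;  out={2}∪out(23)={2}
  fail(16) 'caaaba': from fail(15)=23 chase 'a': 23→0 ⇒ 1;  out={3}∪out(1)={3,7}
  fail(22) 'ddcdbb': from fail(21)=23 chase 'b': 23→0 ⇒ 23;  out={4}∪out(23)={4}

Text stream:
pos 0 'b': at 23
pos 1 'd': at 24  → match P5@[0:1]
pos 2 'c': at 25 (fail-walked)  → match P6@[1:2]
pos 3 'c': at 11 (fail-walked)
pos 4 'a': at 12  → match P7@[4:4]
pos 5 'c': at 2 (fail-walked)  → match P0@[4:5]
pos 6 'd': at 7
pos 7 'c': at 8  → match P6@[6:7]
pos 8 'c': at 9
pos 9 'b': at 10  → match P2@[4:9]
pos 10 'c': at 11 (fail-walked)
pos 11 'c': at 11 (fail-walked)
pos 12 'a': at 12  → match P7@[12:12]
pos 13 'c': at 2 (fail-walked)  → match P0@[12:13]
pos 14 'c': at 3
pos 15 'a': at 12 (fail-walked)  → match P7@[15:15]
pos 16 'c': at 2 (fail-walked)  → match P0@[15:16]
pos 17 'c': at 3
pos 18 'c': at 4
pos 19 'a': at 5  → match P7@[19:19]
pos 20 'd': at 6  → match P1@[15:20]
pos 21 'a': at 1 (fail-walked)  → match P7@[21:21]
pos 22 'c': at 2  → match P0@[21:22]
pos 23 'c': at 3
pos 24 'c': at 4
pos 25 'a': at 5  → match P7@[25:25]
pos 26 'd': at 6  → match P1@[21:26]
pos 27 'a': at 1 (fail-walked)  → match P7@[27:27]
pos 28 'c': at 2  → match P0@[27:28]
pos 29 'c': at 3
pos 30 'b': at 23 (fail-walked)
pos 31 'd': at 24  → match P5@[30:31]
pos 32 'd': at 18 (fail-walked)
pos 33 'd': at 18 (fail-walked)
pos 34 'c': at 19  → match P6@[33:34]
pos 35 'd': at 20
pos 36 'b': at 21
pos 37 'b': at 22  → match P4@[32:37]
pos 38 'b': at 23 (fail-walked)
pos 39 'd': at 24  → match P5@[38:39]
pos 40 'c': at 25 (fail-walked)  → match P6@[39:40]
pos 41 'd': at 17 (fail-walked)
pos 42 'd': at 18
pos 43 'c': at 19  → match P6@[42:43]
pos 44 'd': at 20
pos 45 'b': at 21
pos 46 'b': at 22  → match P4@[41:46]
pos 47 'a': at 1 (fail-walked)  → match P7@[47:47]
pos 48 'c': at 2  → match P0@[47:48]
pos 49 'd': at 7
pos 50 'c': at 8  → match P6@[49:50]
pos 51 'a': at 12 (fail-walked)  → match P7@[51:51]
pos 52 'a': at 13  → match P7@[52:52]

Matches: [[1,5],[2,6],[4,7],[5,0],[7,6],[9,2],[12,7],[13,0],[15,7],[16,0],[19,7],[20,1],[21,7],[22,0],[25,7],[26,1],[27,7],[28,0],[31,5],[34,6],[37,4],[39,5],[40,6],[43,6],[46,4],[47,7],[48,0],[50,6],[51,7],[52,7]]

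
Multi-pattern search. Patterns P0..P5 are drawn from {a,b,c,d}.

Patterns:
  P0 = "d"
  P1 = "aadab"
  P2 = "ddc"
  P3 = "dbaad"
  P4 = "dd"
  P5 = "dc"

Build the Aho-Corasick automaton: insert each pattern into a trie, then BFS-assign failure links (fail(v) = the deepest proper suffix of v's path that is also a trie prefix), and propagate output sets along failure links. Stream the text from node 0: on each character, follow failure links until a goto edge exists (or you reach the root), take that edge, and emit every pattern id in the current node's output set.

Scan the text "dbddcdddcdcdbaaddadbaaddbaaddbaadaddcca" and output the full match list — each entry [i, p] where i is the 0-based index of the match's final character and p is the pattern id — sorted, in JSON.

Construct AC machine:
Trie nodes:
  n0 'ε': a→2 d→1
  n1 'd': b→9 c→13 d→7  [P0 ends]
  n2 'a': a→3
  n3 'aa': d→4
  n4 'aad': a→5
  n5 'aada': b→6
  n6 'aadab': ·  [P1 ends]
  n7 'dd': c→8  [P4 ends]
  n8 'ddc': ·  [P2 ends]
  n9 'db': a→10
  n10 'dba': a→11
  n11 'dbaa': d→12
  n12 'dbaad': ·  [P3 ends]
  n13 'dc': ·  [P5 ends]

BFS fail/out derivation:
  n1('d'): parent n0 fail=0; on 'd' 0 → fail=0;  out {0}∪∅={0}
  n2('a'): parent n0 fail=0; on 'a' 0 → fail=0;  out ∅∪∅=∅
  n3('aa'): parent n2 fail=0; on 'a' 0 → fail=2;  out ∅∪∅=∅
  n7('dd'): parent n1 fail=0; on 'd' 0 → fail=1;  out {4}∪{0}={0,4}
  n9('db'): parent n1 fail=0; on 'b' 0 → fail=0;  out ∅∪∅=∅
  n13('dc'): parent n1 fail=0; on 'c' 0 → fail=0;  out {5}∪∅={5}
  n4('aad'): parent n3 fail=2; on 'd' 2→0 → fail=1;  out ∅∪{0}={0}
  n8('ddc'): parent n7 fail=1; on 'c' 1 → fail=13;  out {2}∪{5}={2,5}
  n10('dba'): parent n9 fail=0; on 'a' 0 → fail=2;  out ∅∪∅=∅
  n5('aada'): parent n4 fail=1; on 'a' 1→0 → fail=2;  out ∅∪∅=∅
  n11('dbaa'): parent n10 fail=2; on 'a' 2 → fail=3;  out ∅∪∅=∅
  n6('aadab'): parent n5 fail=2; on 'b' 2→0 → fail=0;  out {1}∪∅={1}
  n12('dbaad'): parent n11 fail=3; on 'd' 3 → fail=4;  out {3}∪{0}={0,3}

Run:
i=0 'd': node 0→1  emit P0@[0:0]
i=1 'b': node 1→9
i=2 'd': node 9→1 (fail-walked)  emit P0@[2:2]
i=3 'd': node 1→7  emit P0@[3:3],P4@[2:3]
i=4 'c': node 7→8  emit P2@[2:4],P5@[3:4]
i=5 'd': node 8→1 (fail-walked)  emit P0@[5:5]
i=6 'd': node 1→7  emit P0@[6:6],P4@[5:6]
i=7 'd': node 7→7 (fail-walked)  emit P0@[7:7],P4@[6:7]
i=8 'c': node 7→8  emit P2@[6:8],P5@[7:8]
i=9 'd': node 8→1 (fail-walked)  emit P0@[9:9]
i=10 'c': node 1→13  emit P5@[9:10]
i=11 'd': node 13→1 (fail-walked)  emit P0@[11:11]
i=12 'b': node 1→9
i=13 'a': node 9→10
i=14 'a': node 10→11
i=15 'd': node 11→12  emit P0@[15:15],P3@[11:15]
i=16 'd': node 12→7 (fail-walked)  emit P0@[16:16],P4@[15:16]
i=17 'a': node 7→2 (fail-walked)
i=18 'd': node 2→1 (fail-walked)  emit P0@[18:18]
i=19 'b': node 1→9
i=20 'a': node 9→10
i=21 'a': node 10→11
i=22 'd': node 11→12  emit P0@[22:22],P3@[18:22]
i=23 'd': node 12→7 (fail-walked)  emit P0@[23:23],P4@[22:23]
i=24 'b': node 7→9 (fail-walked)
i=25 'a': node 9→10
i=26 'a': node 10→11
i=27 'd': node 11→12  emit P0@[27:27],P3@[23:27]
i=28 'd': node 12→7 (fail-walked)  emit P0@[28:28],P4@[27:28]
i=29 'b': node 7→9 (fail-walked)
i=30 'a': node 9→10
i=31 'a': node 10→11
i=32 'd': node 11→12  emit P0@[32:32],P3@[28:32]
i=33 'a': node 12→5 (fail-walked)
i=34 'd': node 5→1 (fail-walked)  emit P0@[34:34]
i=35 'd': node 1→7  emit P0@[35:35],P4@[34:35]
i=36 'c': node 7→8  emit P2@[34:36],P5@[35:36]
i=37 'c': node 8→0 (fail-walked)
i=38 'a': node 0→2

Result: [[0,0],[2,0],[3,0],[3,4],[4,2],[4,5],[5,0],[6,0],[6,4],[7,0],[7,4],[8,2],[8,5],[9,0],[10,5],[11,0],[15,0],[15,3],[16,0],[16,4],[18,0],[22,0],[22,3],[23,0],[23,4],[27,0],[27,3],[28,0],[28,4],[32,0],[32,3],[34,0],[35,0],[35,4],[36,2],[36,5]]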